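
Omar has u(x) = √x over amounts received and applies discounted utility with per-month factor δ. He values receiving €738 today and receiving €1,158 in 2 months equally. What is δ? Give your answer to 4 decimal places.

Equating discounted utilities: u(738) = δ^2·u(1158) ⇒ δ^2 = u(738)/u(1158).
With u(x) = √x: δ^2 = √738/√1158 = √(738/1158) = 0.79831.
Taking the square root: δ = 0.79831^(1/2) ≈ 0.8935.

δ ≈ 0.8935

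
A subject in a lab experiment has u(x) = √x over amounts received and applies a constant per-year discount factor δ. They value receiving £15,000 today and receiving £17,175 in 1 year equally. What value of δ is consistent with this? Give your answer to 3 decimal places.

Indifference means u(15000) = δ · u(17175), so δ = u(15000)/u(17175).
With u(x) = √x: δ = √15000/√17175 = √(15000/17175) = 0.93454.

δ ≈ 0.935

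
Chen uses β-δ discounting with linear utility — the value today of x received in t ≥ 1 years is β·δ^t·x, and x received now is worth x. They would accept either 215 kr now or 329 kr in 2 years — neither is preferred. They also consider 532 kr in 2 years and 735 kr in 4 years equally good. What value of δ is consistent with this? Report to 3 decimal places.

The second indifference involves only future payoffs, so β cancels: β·δ^2·532 = β·δ^4·735, giving δ^2 = 532/735 = 0.72381, so δ = 0.85077.

δ ≈ 0.851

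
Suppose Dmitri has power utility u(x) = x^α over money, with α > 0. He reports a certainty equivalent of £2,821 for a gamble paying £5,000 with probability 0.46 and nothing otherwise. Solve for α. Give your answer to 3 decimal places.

EU(lottery) = 0.46·5000^α + 0.54·0 = 0.46·5000^α.
Equating: 2821^α = 0.46·5000^α, i.e. 0.5642^α = 0.46.
α = ln(0.46) / ln(2821/5000) = -0.776529/-0.572346 ≈ 1.357.

α ≈ 1.357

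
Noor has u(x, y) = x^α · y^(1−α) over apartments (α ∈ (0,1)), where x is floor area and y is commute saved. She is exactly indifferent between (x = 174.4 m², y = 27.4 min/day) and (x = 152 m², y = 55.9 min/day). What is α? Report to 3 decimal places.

α ≈ 0.838

Indifference: 174.4^α · 27.4^(1−α) = 152^α · 55.9^(1−α).
Taking logs: α·ln 174.4 + (1−α)·ln 27.4 = α·ln 152 + (1−α)·ln 55.9, i.e. α·0.137471 = (1−α)·0.713021.
With A = 0.137471 and B = 0.713021: α·A = (1−α)·B, so α = B/(A+B) = 0.713021/0.850492 ≈ 0.838.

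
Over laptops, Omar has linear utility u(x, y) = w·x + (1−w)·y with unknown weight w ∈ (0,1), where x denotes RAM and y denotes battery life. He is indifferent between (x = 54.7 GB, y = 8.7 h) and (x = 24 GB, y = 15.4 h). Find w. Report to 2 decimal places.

w = 0.18

Indifference: w·54.7 + (1−w)·8.7 = w·24 + (1−w)·15.4.
Rearranging, 30.7·w − 6.7·(1−w) = 0.
Hence w = 6.7/(30.7+6.7) = 6.7/37.4 = 0.18.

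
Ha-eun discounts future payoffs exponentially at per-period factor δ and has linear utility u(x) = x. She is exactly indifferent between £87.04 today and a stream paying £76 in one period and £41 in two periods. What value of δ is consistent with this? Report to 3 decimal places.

δ ≈ 0.800

Equating present values: 87.04 = 76δ + 41δ².
Rearranged: 41δ² + 76δ − 87.04 = 0.
δ = (−76 + √(76² + 4·41·87.04)) / (2·41) = (−76 + √20050.56) / 82 ≈ 0.800.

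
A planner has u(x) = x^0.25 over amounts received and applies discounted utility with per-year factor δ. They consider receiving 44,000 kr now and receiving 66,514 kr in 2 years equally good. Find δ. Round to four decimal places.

Equating discounted utilities: u(44000) = δ^2·u(66514) ⇒ δ^2 = u(44000)/u(66514).
With u(x) = x^0.25: δ^2 = 44000^0.25/66514^0.25 = (44000/66514)^0.25 = 0.90185.
Taking the square root: δ = 0.90185^(1/2) ≈ 0.9497.

δ ≈ 0.9497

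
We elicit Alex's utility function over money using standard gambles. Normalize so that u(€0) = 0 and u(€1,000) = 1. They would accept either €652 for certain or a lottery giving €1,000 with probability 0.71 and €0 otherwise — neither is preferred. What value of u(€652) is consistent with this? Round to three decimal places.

u(€652) equals the lottery's expected utility: 0.71·1 + 0.29·0 = 0.71.

0.710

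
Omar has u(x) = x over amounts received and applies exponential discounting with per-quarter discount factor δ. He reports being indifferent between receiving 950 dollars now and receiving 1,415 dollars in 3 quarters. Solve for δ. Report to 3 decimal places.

Indifference means u(950) = δ^3 · u(1415), so δ^3 = u(950)/u(1415).
With u(x) = x: δ^3 = 950/1415 = 0.67138.
So δ = 0.67138^(1/3) ≈ 0.876.

δ ≈ 0.876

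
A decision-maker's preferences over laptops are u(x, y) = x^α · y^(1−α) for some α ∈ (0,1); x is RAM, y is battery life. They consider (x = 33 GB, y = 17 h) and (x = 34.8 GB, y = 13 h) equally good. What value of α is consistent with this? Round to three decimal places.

α ≈ 0.835

Set the two utilities equal: 33^α·17^(1−α) = 34.8^α·13^(1−α).
Rearrange to (33/34.8)^α = (13/17)^(1−α) and take logs: α·-0.053110 = (1−α)·-0.268264.
Thus α·(-0.321374) = -0.268264, so α = -0.268264/-0.321374 ≈ 0.835.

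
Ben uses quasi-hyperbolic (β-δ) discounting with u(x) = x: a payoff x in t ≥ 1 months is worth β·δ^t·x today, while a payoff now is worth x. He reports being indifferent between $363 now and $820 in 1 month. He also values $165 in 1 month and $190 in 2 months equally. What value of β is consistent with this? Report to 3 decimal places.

β ≈ 0.510

From the later pair, β·δ^1·165 = β·δ^2·190; dividing through, δ = 165/190 = 0.86842.
Now use the now-vs-future pair: 363 = β·δ·820 gives β = 363/(0.86842·820) ≈ 0.510.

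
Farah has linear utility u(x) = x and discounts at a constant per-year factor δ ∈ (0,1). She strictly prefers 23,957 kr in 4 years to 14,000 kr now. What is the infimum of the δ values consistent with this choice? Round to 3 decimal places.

The preference means 14000 < δ^4·23957.
Dividing by 23957: δ^4 > 0.58438. Both sides are positive, so the 4th root keeps the direction.
δ > (14000/23957)^(1/4) ≈ 0.874.

δ > 0.874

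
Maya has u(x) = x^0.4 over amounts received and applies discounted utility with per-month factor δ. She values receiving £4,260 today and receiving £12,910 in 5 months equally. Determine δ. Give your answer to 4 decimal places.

Equating discounted utilities: u(4260) = δ^5·u(12910) ⇒ δ^5 = u(4260)/u(12910).
Since u(x) = x^0.4, δ^5 = (4260/12910)^0.4 = 0.32998^0.4 = 0.64179.
So δ = 0.64179^(1/5) ≈ 0.9151.

δ ≈ 0.9151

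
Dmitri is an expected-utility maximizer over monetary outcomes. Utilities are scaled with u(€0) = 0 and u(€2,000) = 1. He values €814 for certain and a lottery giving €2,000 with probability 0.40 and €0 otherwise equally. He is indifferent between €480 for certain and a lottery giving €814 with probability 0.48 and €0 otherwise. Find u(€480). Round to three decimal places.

0.192

First, u(€814) = 0.40·u(€2,000) + 0.60·u(€0) = 0.40.
Then u(€480) = 0.48·u(€814) + 0.52·u(€0) = 0.48·0.40 + 0.52·0.00 = 0.1920.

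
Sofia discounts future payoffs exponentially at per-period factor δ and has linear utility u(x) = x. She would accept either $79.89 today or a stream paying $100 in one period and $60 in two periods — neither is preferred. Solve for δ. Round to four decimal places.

δ ≈ 0.5900

Equating present values: 79.89 = 100δ + 60δ².
So 60δ² + 100δ − 79.89 = 0.
By the quadratic formula (taking the positive root), δ = (−100 + √29173.60) / 120 ≈ 0.5900.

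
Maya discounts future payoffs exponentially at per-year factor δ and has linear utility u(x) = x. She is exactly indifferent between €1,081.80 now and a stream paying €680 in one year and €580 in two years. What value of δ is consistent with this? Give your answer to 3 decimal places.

The stream is worth 680δ + 580δ² today, so 680δ + 580δ² = 1081.80.
So 580δ² + 680δ − 1081.80 = 0.
The positive root is δ = [−680 + √(680² + 4·580·1081.80)] / (2·580) = (−680 + 1724.000)/1160 ≈ 0.900.

δ ≈ 0.900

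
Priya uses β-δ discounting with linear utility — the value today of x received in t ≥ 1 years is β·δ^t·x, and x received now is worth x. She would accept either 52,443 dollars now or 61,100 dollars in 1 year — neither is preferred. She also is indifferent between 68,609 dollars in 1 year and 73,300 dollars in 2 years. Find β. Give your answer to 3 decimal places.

The second indifference involves only future payoffs, so β cancels: β·δ^1·68609 = β·δ^2·73300, giving δ = 68609/73300 = 0.93600.
Substituting δ into 52443 = β·δ·61100: β = 52443/(57189.767) ≈ 0.917.

β ≈ 0.917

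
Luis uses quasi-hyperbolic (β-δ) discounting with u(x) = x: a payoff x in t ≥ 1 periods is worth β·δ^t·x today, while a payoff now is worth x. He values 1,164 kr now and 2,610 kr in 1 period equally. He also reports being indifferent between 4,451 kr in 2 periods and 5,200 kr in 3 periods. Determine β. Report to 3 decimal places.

Both payoffs in the second observation are in the future, so β drops out: δ^2·4451 = δ^3·5200 ⇒ δ = 4451/5200 = 0.85596.
Substituting δ into 1164 = β·δ·2610: β = 1164/(2234.060) ≈ 0.521.

β ≈ 0.521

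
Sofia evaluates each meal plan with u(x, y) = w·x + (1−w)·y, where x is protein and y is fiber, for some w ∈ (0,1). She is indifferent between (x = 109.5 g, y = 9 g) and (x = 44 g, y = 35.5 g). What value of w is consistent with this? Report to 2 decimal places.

w = 0.29

Equating utilities: w·109.5 + (1−w)·9 = w·44 + (1−w)·35.5.
Rearranging, 65.5·w − 26.5·(1−w) = 0.
Hence w = 26.5/(65.5+26.5) = 26.5/92 = 0.29.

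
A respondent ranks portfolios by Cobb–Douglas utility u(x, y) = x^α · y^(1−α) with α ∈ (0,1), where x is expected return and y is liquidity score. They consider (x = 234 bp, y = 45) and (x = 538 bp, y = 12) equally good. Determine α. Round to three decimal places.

α ≈ 0.614

The Cobb–Douglas utilities coincide, so 234^α·45^(1−α) = 538^α·12^(1−α).
Rearrange to (234/538)^α = (12/45)^(1−α) and take logs: α·-0.832537 = (1−α)·-1.321756.
Thus α·(-2.154293) = -1.321756, so α = -1.321756/-2.154293 ≈ 0.614.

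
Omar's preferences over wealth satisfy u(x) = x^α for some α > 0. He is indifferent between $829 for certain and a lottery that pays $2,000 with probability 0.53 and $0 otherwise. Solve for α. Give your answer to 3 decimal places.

α ≈ 0.721

The lottery's expected utility is 0.53·u(2000) + 0.47·u(0) = 0.53·2000^α (since u(0) = 0 for α > 0).
Equating: 829^α = 0.53·2000^α, i.e. 0.4145^α = 0.53.
α = ln(0.53) / ln(829/2000) = -0.634878/-0.880682 ≈ 0.721.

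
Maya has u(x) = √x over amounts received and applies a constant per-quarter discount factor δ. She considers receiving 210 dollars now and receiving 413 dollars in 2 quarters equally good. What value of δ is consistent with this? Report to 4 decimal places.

δ ≈ 0.8444

Indifference means u(210) = δ^2 · u(413), so δ^2 = u(210)/u(413).
Since u(x) = √x, δ^2 = √(210/413) = 0.71307.
Taking the square root: δ = 0.71307^(1/2) ≈ 0.8444.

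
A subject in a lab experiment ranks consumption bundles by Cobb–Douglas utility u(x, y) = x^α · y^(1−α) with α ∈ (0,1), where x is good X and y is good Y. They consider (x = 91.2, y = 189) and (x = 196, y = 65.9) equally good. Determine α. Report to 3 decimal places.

The Cobb–Douglas utilities coincide, so 91.2^α·189^(1−α) = 196^α·65.9^(1−α).
Rearrange to (91.2/196)^α = (65.9/189)^(1−α) and take logs: α·-0.765060 = (1−α)·-1.053609.
So α/(1−α) = (-1.053609)/(-0.765060) = 1.377159, and α = 1.377159/2.377159 ≈ 0.579.

α ≈ 0.579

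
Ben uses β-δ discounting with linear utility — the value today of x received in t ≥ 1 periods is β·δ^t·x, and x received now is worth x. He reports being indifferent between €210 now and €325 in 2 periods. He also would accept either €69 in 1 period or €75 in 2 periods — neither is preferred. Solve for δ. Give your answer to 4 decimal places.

δ ≈ 0.9200

Both payoffs in the second observation are in the future, so β drops out: δ^1·69 = δ^2·75 ⇒ δ = 69/75 = 0.92000.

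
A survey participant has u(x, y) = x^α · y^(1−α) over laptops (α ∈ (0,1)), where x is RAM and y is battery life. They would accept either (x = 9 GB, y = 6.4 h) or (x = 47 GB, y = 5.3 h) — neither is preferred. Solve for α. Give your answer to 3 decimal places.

α ≈ 0.102

Indifference: 9^α · 6.4^(1−α) = 47^α · 5.3^(1−α).
Rearrange to (9/47)^α = (5.3/6.4)^(1−α) and take logs: α·-1.652923 = (1−α)·-0.188591.
Thus α·(-1.841514) = -0.188591, so α = -0.188591/-1.841514 ≈ 0.102.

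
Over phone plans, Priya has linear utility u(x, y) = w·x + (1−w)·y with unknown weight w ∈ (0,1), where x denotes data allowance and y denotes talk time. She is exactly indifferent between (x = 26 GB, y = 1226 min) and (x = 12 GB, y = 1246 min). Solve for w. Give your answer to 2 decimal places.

w = 0.59

u(26,1226) = u(12,1246) means w·26 + (1−w)·1226 = w·12 + (1−w)·1246.
Collecting terms: w·14 = (1−w)·20.
Hence w = 20/(14+20) = 20/34 = 0.59.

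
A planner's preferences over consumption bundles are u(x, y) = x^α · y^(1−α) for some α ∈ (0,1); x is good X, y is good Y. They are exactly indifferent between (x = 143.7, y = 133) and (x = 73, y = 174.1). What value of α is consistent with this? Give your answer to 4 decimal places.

The Cobb–Douglas utilities coincide, so 143.7^α·133^(1−α) = 73^α·174.1^(1−α).
Taking logs: α·ln 143.7 + (1−α)·ln 133 = α·ln 73 + (1−α)·ln 174.1, i.e. α·0.6772684 = (1−α)·0.2692807.
Thus α·(0.9465491) = 0.2692807, so α = 0.2692807/0.9465491 ≈ 0.2845.

α ≈ 0.2845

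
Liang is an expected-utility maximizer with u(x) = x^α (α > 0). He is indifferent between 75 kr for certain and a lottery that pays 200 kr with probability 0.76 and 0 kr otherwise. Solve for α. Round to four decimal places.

Since u(0) = 0, the lottery's EU is 0.76·200^α.
Setting u(75) equal to that: 75^α = 0.76·200^α ⇒ (75/200)^α = 0.76.
Take logs: α = ln 0.76 / ln(75/200) ≈ 0.279801.

α ≈ 0.2798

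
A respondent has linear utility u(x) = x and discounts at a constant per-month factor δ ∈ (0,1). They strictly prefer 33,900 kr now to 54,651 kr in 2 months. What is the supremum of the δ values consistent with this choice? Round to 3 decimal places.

Under u(x) = x this choice says 33900 > δ^2·54651.
Dividing by 54651: δ^2 < 0.62030. Both sides are positive, so the square root keeps the direction.
δ < 0.62030^(1/2) = 0.788.

δ < 0.788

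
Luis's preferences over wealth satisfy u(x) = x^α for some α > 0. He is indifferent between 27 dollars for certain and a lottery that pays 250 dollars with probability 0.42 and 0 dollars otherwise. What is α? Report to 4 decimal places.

α ≈ 0.3898

The lottery's expected utility is 0.42·u(250) + 0.58·u(0) = 0.42·250^α (since u(0) = 0 for α > 0).
Setting u(27) equal to that: 27^α = 0.42·250^α ⇒ (27/250)^α = 0.42.
Taking logs: α·ln(27/250) = ln(0.42), so α = -0.8675006 / -2.2256241 ≈ 0.3898.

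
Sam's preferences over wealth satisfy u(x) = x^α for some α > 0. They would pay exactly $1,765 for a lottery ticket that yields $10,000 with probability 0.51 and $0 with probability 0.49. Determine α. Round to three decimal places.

EU(lottery) = 0.51·10000^α + 0.49·0 = 0.51·10000^α.
Equating: 1765^α = 0.51·10000^α, i.e. 0.1765^α = 0.51.
Take logs: α = ln 0.51 / ln(1765/10000) ≈ 0.38822.

α ≈ 0.388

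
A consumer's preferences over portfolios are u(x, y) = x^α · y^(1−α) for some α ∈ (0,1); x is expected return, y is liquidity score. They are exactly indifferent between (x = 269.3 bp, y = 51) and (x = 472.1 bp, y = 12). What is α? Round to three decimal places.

α ≈ 0.720

Indifference: 269.3^α · 51^(1−α) = 472.1^α · 12^(1−α).
(269.3/472.1)^α = (12/51)^(1−α); take logs: α·ln(269.3/472.1) = (1−α)·ln(12/51), i.e. α·-0.561365 = (1−α)·-1.446919.
With A = -0.561365 and B = -1.446919: α·A = (1−α)·B, so α = B/(A+B) = -1.446919/-2.008284 ≈ 0.720.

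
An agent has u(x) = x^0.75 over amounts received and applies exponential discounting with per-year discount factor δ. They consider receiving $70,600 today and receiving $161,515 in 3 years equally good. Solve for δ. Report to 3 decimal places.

δ ≈ 0.813

The payoff in 3 years is discounted by δ^3, so u(70600) = δ^3·u(161515) and δ^3 = u(70600)/u(161515).
Since u(x) = x^0.75, δ^3 = (70600/161515)^0.75 = 0.43711^0.75 = 0.53758.
So δ = 0.53758^(1/3) ≈ 0.813.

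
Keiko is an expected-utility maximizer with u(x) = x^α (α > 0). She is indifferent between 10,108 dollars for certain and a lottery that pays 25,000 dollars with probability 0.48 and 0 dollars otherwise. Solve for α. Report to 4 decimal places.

α ≈ 0.8105

EU(lottery) = 0.48·25000^α + 0.52·0 = 0.48·25000^α.
Indifference: 10108^α = 0.48·25000^α, so (10108/25000)^α = 0.48.
α = ln(0.48) / ln(10108/25000) = -0.7339692/-0.9055486 ≈ 0.8105.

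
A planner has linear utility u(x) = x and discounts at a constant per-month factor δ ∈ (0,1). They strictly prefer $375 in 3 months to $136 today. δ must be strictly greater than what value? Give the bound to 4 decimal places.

The preference means 136 < δ^3·375.
So δ^3 > 136/375 = 0.36267; taking the cube root of both positive sides preserves the inequality.
δ > (136/375)^(1/3) ≈ 0.7131.

δ > 0.7131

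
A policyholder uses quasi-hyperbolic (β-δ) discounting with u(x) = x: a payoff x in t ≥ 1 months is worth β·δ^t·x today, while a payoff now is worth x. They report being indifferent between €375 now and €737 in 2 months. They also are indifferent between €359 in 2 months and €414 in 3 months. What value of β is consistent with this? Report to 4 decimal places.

β ≈ 0.6767

From the later pair, β·δ^2·359 = β·δ^3·414; dividing through, δ = 359/414 = 0.86715.
The first indifference: 375 = β·δ^2·737, so β = 375/(δ^2·737) = 375/(0.75195·737) ≈ 0.6767.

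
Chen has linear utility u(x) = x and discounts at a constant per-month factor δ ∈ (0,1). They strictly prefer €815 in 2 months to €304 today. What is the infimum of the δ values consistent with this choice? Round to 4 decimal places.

Comparing present values: 304 < δ^2·815.
So δ^2 > 304/815 = 0.37301; taking the square root of both positive sides preserves the inequality.
δ > 0.37301^(1/2) = 0.6107.

δ > 0.6107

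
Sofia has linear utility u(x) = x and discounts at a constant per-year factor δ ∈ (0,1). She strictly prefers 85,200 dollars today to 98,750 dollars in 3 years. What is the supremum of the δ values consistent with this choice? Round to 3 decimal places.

δ < 0.952

Under u(x) = x this choice says 85200 > δ^3·98750.
Dividing by 98750: δ^3 < 0.86278. Both sides are positive, so the cube root keeps the direction.
δ < 0.86278^(1/3) = 0.952.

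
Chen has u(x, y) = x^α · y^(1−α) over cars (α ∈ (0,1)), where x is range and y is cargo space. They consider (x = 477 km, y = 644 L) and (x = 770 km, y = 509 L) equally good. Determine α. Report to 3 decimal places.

α ≈ 0.329

Indifference: 477^α · 644^(1−α) = 770^α · 509^(1−α).
Taking logs: α·ln 477 + (1−α)·ln 644 = α·ln 770 + (1−α)·ln 509, i.e. α·-0.478874 = (1−α)·-0.235251.
With A = -0.478874 and B = -0.235251: α·A = (1−α)·B, so α = B/(A+B) = -0.235251/-0.714125 ≈ 0.329.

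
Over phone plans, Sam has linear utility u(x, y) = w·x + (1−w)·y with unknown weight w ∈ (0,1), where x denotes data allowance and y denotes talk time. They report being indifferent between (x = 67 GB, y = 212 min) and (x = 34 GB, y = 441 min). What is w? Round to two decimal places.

w = 0.87

Equating utilities: w·67 + (1−w)·212 = w·34 + (1−w)·441.
w·(67−34) = (1−w)·(441−212), i.e. w·33 = (1−w)·229.
So w/(1−w) = 229/33 = 6.9394, giving w = 229/(33+229) = 0.87.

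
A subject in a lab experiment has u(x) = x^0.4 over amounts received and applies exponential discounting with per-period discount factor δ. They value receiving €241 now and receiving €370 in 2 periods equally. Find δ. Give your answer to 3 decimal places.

The payoff in 2 periods is discounted by δ^2, so u(241) = δ^2·u(370) and δ^2 = u(241)/u(370).
Since u(x) = x^0.4, δ^2 = (241/370)^0.4 = 0.65135^0.4 = 0.84242.
Hence δ = (0.84242)^(1/2) = 0.91783.

δ ≈ 0.918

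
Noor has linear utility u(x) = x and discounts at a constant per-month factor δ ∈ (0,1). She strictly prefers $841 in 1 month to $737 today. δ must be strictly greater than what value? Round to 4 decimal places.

Comparing present values: 737 < δ·841.
Dividing through by 841 gives δ > 0.87634.

δ > 0.8763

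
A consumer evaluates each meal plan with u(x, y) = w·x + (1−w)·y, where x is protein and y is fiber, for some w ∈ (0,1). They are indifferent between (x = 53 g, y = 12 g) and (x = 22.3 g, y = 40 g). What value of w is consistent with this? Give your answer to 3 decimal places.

w = 0.477

Indifference: w·53 + (1−w)·12 = w·22.3 + (1−w)·40.
Rearranging, 30.7·w − 28·(1−w) = 0.
Hence w = 28/(30.7+28) = 28/58.7 = 0.477.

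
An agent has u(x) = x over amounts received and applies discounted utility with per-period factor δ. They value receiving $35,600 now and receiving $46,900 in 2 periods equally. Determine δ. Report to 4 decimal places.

The payoff in 2 periods is discounted by δ^2, so u(35600) = δ^2·u(46900) and δ^2 = u(35600)/u(46900).
With u(x) = x: δ^2 = 35600/46900 = 0.75906.
Taking the square root: δ = 0.75906^(1/2) ≈ 0.8712.

δ ≈ 0.8712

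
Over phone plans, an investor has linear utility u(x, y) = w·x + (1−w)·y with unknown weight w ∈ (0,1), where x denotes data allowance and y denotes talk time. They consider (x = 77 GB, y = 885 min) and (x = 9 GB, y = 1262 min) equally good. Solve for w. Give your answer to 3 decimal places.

w = 0.847

Equating utilities: w·77 + (1−w)·885 = w·9 + (1−w)·1262.
Rearranging, 68·w − 377·(1−w) = 0.
Hence w = 377/(68+377) = 377/445 = 0.847.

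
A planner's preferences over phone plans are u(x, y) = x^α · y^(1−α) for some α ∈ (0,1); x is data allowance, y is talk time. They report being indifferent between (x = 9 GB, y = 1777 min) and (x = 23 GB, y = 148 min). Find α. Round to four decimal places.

α ≈ 0.7260

Indifference: 9^α · 1777^(1−α) = 23^α · 148^(1−α).
(9/23)^α = (148/1777)^(1−α); take logs: α·ln(9/23) = (1−α)·ln(148/1777), i.e. α·-0.9382696 = (1−α)·-2.4854696.
With A = -0.9382696 and B = -2.4854696: α·A = (1−α)·B, so α = B/(A+B) = -2.4854696/-3.4237392 ≈ 0.7260.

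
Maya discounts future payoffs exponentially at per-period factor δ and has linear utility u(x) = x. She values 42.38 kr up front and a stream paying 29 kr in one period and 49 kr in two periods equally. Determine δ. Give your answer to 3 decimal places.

δ ≈ 0.680

Equating present values: 42.38 = 29δ + 49δ².
So 49δ² + 29δ − 42.38 = 0.
The positive root is δ = [−29 + √(29² + 4·49·42.38)] / (2·49) = (−29 + 95.642)/98 ≈ 0.680.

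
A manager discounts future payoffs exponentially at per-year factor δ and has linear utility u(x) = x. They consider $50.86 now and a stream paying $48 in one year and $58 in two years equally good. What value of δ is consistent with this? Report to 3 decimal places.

Equating present values: 50.86 = 48δ + 58δ².
That is, 58δ² + 48δ − 50.86 = 0, a quadratic in δ.
δ = (−48 + √(48² + 4·58·50.86)) / (2·58) = (−48 + √14103.52) / 116 ≈ 0.610.

δ ≈ 0.610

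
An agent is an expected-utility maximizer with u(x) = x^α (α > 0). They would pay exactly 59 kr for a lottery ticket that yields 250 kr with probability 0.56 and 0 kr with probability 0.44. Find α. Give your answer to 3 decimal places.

α ≈ 0.402

The lottery's expected utility is 0.56·u(250) + 0.44·u(0) = 0.56·250^α (since u(0) = 0 for α > 0).
Indifference: 59^α = 0.56·250^α, so (59/250)^α = 0.56.
Taking logs: α·ln(59/250) = ln(0.56), so α = -0.579818 / -1.443923 ≈ 0.402.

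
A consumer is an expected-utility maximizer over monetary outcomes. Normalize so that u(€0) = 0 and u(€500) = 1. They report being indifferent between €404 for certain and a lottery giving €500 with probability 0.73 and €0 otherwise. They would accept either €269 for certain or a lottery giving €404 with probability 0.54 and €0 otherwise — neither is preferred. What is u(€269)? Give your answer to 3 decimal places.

0.394

From the first indifference, u(€404) = 0.73·u(€500) + 0.27·u(€0) = 0.73·1 + 0.27·0 = 0.73.
The second indifference gives u(€269) = 0.54·u(€404) + 0.46·u(€0) = 0.54·0.73 + 0.46·0.00 = 0.3942.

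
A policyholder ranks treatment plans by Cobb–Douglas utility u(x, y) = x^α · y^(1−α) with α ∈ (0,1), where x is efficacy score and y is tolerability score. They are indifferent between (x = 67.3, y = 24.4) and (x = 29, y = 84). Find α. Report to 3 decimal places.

The Cobb–Douglas utilities coincide, so 67.3^α·24.4^(1−α) = 29^α·84^(1−α).
Rearrange to (67.3/29)^α = (84/24.4)^(1−α) and take logs: α·0.841864 = (1−α)·1.236234.
With A = 0.841864 and B = 1.236234: α·A = (1−α)·B, so α = B/(A+B) = 1.236234/2.078098 ≈ 0.595.

α ≈ 0.595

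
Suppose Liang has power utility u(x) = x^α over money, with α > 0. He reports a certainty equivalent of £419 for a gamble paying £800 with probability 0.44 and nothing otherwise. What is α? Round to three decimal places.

α ≈ 1.269

The lottery's expected utility is 0.44·u(800) + 0.56·u(0) = 0.44·800^α (since u(0) = 0 for α > 0).
Indifference: 419^α = 0.44·800^α, so (419/800)^α = 0.44.
Taking logs: α·ln(419/800) = ln(0.44), so α = -0.820981 / -0.646741 ≈ 1.269.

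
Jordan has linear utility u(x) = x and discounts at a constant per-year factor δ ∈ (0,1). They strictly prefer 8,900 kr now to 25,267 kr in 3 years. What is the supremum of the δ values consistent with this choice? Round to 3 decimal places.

δ < 0.706

Comparing present values: 8900 > δ^3·25267.
Dividing by 25267: δ^3 < 0.35224. Both sides are positive, so the cube root keeps the direction.
δ < 0.35224^(1/3) = 0.706.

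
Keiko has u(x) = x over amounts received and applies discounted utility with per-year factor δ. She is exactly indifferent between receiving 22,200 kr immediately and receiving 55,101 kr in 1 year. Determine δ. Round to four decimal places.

Equating discounted utilities: u(22200) = δ·u(55101) ⇒ δ = u(22200)/u(55101).
With u(x) = x: δ = 22200/55101 = 0.40290.

δ ≈ 0.4029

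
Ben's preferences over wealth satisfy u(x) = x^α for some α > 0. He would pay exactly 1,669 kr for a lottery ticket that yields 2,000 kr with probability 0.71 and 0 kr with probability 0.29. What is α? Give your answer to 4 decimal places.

α ≈ 1.8930

Since u(0) = 0, the lottery's EU is 0.71·2000^α.
Setting u(1669) equal to that: 1669^α = 0.71·2000^α ⇒ (1669/2000)^α = 0.71.
Take logs: α = ln 0.71 / ln(1669/2000) ≈ 1.893022.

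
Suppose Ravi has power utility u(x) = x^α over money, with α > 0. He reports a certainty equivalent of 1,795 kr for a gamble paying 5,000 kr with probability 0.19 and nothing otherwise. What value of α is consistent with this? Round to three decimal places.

EU(lottery) = 0.19·5000^α + 0.81·0 = 0.19·5000^α.
Equating: 1795^α = 0.19·5000^α, i.e. 0.3590^α = 0.19.
Take logs: α = ln 0.19 / ln(1795/5000) ≈ 1.62112.

α ≈ 1.621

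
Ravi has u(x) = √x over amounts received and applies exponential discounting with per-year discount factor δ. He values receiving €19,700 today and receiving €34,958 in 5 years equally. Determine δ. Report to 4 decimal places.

Equating discounted utilities: u(19700) = δ^5·u(34958) ⇒ δ^5 = u(19700)/u(34958).
With u(x) = √x: δ^5 = √19700/√34958 = √(19700/34958) = 0.75069.
Taking the 5th root: δ = 0.75069^(1/5) ≈ 0.9443.

δ ≈ 0.9443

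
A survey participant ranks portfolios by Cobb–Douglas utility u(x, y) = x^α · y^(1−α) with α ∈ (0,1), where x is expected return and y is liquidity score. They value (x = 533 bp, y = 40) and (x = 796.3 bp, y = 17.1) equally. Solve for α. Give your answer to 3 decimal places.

Set the two utilities equal: 533^α·40^(1−α) = 796.3^α·17.1^(1−α).
Taking logs: α·ln 533 + (1−α)·ln 40 = α·ln 796.3 + (1−α)·ln 17.1, i.e. α·-0.401455 = (1−α)·-0.849801.
With A = -0.401455 and B = -0.849801: α·A = (1−α)·B, so α = B/(A+B) = -0.849801/-1.251256 ≈ 0.679.

α ≈ 0.679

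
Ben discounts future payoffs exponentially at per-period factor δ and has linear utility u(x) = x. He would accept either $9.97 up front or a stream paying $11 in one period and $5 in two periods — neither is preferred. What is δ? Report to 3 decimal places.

δ ≈ 0.690

The stream is worth 11δ + 5δ² today, so 11δ + 5δ² = 9.97.
That is, 5δ² + 11δ − 9.97 = 0, a quadratic in δ.
The positive root is δ = [−11 + √(11² + 4·5·9.97)] / (2·5) = (−11 + 17.900)/10 ≈ 0.690.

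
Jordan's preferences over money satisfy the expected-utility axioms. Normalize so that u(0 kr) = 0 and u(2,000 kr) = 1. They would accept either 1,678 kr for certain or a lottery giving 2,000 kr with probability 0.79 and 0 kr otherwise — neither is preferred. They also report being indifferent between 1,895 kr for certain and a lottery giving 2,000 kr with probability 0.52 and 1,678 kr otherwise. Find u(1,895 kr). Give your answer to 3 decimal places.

0.899

The first gamble pins u(1,678 kr): it must equal 0.79·1 + 0.21·0 = 0.79.
The second indifference gives u(1,895 kr) = 0.52·u(2,000 kr) + 0.48·u(1,678 kr) = 0.52·1.00 + 0.48·0.79 = 0.8992.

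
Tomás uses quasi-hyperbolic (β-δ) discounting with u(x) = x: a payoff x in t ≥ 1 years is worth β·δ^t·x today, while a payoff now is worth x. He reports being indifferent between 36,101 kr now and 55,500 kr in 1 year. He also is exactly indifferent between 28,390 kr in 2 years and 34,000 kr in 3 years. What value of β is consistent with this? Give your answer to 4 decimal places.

β ≈ 0.7790

The second indifference involves only future payoffs, so β cancels: β·δ^2·28390 = β·δ^3·34000, giving δ = 28390/34000 = 0.83500.
Now use the now-vs-future pair: 36101 = β·δ·55500 gives β = 36101/(0.83500·55500) ≈ 0.7790.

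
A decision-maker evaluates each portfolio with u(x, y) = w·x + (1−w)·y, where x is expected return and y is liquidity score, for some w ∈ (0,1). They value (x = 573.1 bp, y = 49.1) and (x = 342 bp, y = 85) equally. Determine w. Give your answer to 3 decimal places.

Equating utilities: w·573.1 + (1−w)·49.1 = w·342 + (1−w)·85.
Collecting terms: w·231.1 = (1−w)·35.9.
The marginal rate of substitution is 35.9/231.1, so w = 35.9/(231.1+35.9) = 0.134.

w = 0.134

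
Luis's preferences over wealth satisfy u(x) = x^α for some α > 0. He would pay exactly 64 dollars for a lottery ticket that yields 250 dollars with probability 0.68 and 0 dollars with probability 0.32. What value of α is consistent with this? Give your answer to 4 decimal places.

α ≈ 0.2830

Since u(0) = 0, the lottery's EU is 0.68·250^α.
Indifference: 64^α = 0.68·250^α, so (64/250)^α = 0.68.
α = ln(0.68) / ln(64/250) = -0.3856625/-1.3625778 ≈ 0.2830.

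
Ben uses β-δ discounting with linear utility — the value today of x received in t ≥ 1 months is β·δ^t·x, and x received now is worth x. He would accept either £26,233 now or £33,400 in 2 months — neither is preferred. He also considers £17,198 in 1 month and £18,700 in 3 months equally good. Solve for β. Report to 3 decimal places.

Both payoffs in the second observation are in the future, so β drops out: δ^1·17198 = δ^3·18700 ⇒ δ^2 = 17198/18700 = 0.91968, so δ = 0.95900.
The first indifference: 26233 = β·δ^2·33400, so β = 26233/(δ^2·33400) = 26233/(0.91968·33400) ≈ 0.854.

β ≈ 0.854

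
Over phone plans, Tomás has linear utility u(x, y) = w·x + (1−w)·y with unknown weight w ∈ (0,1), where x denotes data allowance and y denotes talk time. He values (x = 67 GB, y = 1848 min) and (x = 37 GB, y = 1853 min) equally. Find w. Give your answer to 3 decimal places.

u(67,1848) = u(37,1853) means w·67 + (1−w)·1848 = w·37 + (1−w)·1853.
Rearranging, 30·w − 5·(1−w) = 0.
The marginal rate of substitution is 5/30, so w = 5/(30+5) = 0.143.

w = 0.143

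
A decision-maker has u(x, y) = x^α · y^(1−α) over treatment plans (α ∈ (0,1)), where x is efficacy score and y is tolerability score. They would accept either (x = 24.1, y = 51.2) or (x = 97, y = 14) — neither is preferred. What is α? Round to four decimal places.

α ≈ 0.4822

Indifference: 24.1^α · 51.2^(1−α) = 97^α · 14^(1−α).
Taking logs: α·ln 24.1 + (1−α)·ln 51.2 = α·ln 97 + (1−α)·ln 14, i.e. α·-1.3924991 = (1−α)·-1.2966822.
So α/(1−α) = (-1.2966822)/(-1.3924991) = 0.9311907, and α = 0.9311907/1.9311907 ≈ 0.4822.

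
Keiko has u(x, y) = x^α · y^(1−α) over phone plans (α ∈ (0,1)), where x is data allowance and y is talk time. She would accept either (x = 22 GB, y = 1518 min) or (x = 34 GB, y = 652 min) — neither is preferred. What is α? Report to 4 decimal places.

The Cobb–Douglas utilities coincide, so 22^α·1518^(1−α) = 34^α·652^(1−α).
Rearrange to (22/34)^α = (652/1518)^(1−α) and take logs: α·-0.4353181 = (1−α)·-0.8451044.
With A = -0.4353181 and B = -0.8451044: α·A = (1−α)·B, so α = B/(A+B) = -0.8451044/-1.2804225 ≈ 0.6600.

α ≈ 0.6600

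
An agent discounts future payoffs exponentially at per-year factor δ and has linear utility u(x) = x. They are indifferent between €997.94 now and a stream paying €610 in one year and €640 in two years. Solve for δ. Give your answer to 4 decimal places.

The stream is worth 610δ + 640δ² today, so 610δ + 640δ² = 997.94.
That is, 640δ² + 610δ − 997.94 = 0, a quadratic in δ.
By the quadratic formula (taking the positive root), δ = (−610 + √2926826.40) / 1280 ≈ 0.8600.

δ ≈ 0.8600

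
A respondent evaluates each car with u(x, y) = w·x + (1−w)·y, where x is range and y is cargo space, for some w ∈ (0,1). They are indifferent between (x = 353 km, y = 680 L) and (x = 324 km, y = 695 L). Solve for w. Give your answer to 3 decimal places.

u(353,680) = u(324,695) means w·353 + (1−w)·680 = w·324 + (1−w)·695.
Rearranging, 29·w − 15·(1−w) = 0.
So w/(1−w) = 15/29 = 0.5172, giving w = 15/(29+15) = 0.341.

w = 0.341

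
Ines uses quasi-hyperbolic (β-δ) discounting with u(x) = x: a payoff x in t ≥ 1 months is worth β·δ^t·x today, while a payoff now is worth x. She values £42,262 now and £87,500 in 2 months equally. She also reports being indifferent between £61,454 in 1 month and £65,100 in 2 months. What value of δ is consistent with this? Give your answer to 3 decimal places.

δ ≈ 0.944

From the later pair, β·δ^1·61454 = β·δ^2·65100; dividing through, δ = 61454/65100 = 0.94399.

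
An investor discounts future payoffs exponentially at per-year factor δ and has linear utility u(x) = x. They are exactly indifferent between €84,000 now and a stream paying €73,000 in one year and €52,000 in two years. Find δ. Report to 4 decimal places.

The stream is worth 73000δ + 52000δ² today, so 73000δ + 52000δ² = 84000.
That is, 52000δ² + 73000δ − 84000 = 0, a quadratic in δ.
By the quadratic formula (taking the positive root), δ = (−73000 + √22801000000.00) / 104000 ≈ 0.7500.

δ ≈ 0.7500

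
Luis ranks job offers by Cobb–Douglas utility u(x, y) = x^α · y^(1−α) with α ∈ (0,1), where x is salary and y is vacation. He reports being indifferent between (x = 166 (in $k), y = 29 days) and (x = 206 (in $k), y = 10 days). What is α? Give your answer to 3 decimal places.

α ≈ 0.831

Indifference: 166^α · 29^(1−α) = 206^α · 10^(1−α).
Rearrange to (166/206)^α = (10/29)^(1−α) and take logs: α·-0.215888 = (1−α)·-1.064711.
So α/(1−α) = (-1.064711)/(-0.215888) = 4.931775, and α = 4.931775/5.931775 ≈ 0.831.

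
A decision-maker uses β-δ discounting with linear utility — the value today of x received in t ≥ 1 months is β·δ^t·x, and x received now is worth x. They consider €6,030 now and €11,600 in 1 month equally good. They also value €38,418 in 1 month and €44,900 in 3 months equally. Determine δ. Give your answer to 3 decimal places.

From the later pair, β·δ^1·38418 = β·δ^3·44900; dividing through, δ^2 = 38418/44900 = 0.85563, so δ = 0.92501.

δ ≈ 0.925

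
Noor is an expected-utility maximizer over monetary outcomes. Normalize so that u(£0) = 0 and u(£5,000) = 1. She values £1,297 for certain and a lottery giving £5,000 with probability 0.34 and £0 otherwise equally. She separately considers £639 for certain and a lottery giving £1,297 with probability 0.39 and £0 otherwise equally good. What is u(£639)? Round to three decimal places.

The first gamble pins u(£1,297): it must equal 0.34·1 + 0.66·0 = 0.34.
The second indifference gives u(£639) = 0.39·u(£1,297) + 0.61·u(£0) = 0.39·0.34 + 0.61·0.00 = 0.1326.

0.133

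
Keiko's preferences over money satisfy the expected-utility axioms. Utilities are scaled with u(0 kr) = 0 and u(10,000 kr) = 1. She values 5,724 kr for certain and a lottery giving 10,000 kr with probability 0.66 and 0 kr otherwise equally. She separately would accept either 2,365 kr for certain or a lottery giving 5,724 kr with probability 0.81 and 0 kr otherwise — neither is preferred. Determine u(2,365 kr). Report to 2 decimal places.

First, u(5,724 kr) = 0.66·u(10,000 kr) + 0.34·u(0 kr) = 0.66.
Then u(2,365 kr) = 0.81·u(5,724 kr) + 0.19·u(0 kr) = 0.81·0.66 + 0.19·0.00 = 0.5346.

0.53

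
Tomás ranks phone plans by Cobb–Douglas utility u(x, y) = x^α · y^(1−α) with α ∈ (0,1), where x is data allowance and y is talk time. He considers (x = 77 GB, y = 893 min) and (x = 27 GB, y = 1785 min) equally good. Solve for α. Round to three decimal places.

α ≈ 0.398

Indifference: 77^α · 893^(1−α) = 27^α · 1785^(1−α).
(77/27)^α = (1785/893)^(1−α); take logs: α·ln(77/27) = (1−α)·ln(1785/893), i.e. α·1.047969 = (1−α)·0.692587.
So α/(1−α) = (0.692587)/(1.047969) = 0.660885, and α = 0.660885/1.660885 ≈ 0.398.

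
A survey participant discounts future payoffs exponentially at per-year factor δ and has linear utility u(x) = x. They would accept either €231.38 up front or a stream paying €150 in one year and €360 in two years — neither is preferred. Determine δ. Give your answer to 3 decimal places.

δ ≈ 0.620

Equating present values: 231.38 = 150δ + 360δ².
Rearranged: 360δ² + 150δ − 231.38 = 0.
δ = (−150 + √(150² + 4·360·231.38)) / (2·360) = (−150 + √355687.20) / 720 ≈ 0.620.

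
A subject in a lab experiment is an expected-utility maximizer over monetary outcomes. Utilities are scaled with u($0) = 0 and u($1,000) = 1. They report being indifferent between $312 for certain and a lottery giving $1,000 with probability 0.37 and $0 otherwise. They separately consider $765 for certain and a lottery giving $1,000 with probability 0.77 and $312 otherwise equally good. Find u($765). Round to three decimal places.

The first gamble pins u($312): it must equal 0.37·1 + 0.63·0 = 0.37.
Then u($765) = 0.77·u($1,000) + 0.23·u($312) = 0.77·1.00 + 0.23·0.37 = 0.8551.

0.855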